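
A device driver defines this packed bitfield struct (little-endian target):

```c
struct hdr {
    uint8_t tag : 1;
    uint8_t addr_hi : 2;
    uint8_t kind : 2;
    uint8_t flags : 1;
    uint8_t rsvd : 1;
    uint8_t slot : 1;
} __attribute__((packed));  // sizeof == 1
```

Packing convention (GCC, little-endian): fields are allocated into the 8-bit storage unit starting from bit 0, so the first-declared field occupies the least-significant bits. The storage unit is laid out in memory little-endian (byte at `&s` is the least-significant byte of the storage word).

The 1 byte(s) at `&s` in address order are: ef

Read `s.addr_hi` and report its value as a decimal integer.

3

[0]=0xef (little-endian) → word 0xef
tag [0+:1] = (word>>0) & 0x1 = 1
addr_hi [1+:2] = (word>>1) & 0x3 = 3  ←
kind [3+:2] = (word>>3) & 0x3 = 1
flags [5+:1] = (word>>5) & 0x1 = 1
rsvd [6+:1] = (word>>6) & 0x1 = 1
slot [7+:1] = (word>>7) & 0x1 = 1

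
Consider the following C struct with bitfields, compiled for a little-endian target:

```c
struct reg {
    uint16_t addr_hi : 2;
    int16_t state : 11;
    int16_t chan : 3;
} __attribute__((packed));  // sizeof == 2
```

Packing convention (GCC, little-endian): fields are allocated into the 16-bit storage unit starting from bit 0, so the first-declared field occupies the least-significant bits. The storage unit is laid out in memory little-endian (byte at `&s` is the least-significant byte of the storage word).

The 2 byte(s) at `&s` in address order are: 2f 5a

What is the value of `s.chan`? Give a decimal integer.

[0]=0x2f [1]=0x5a (little-endian) → word 0x5a2f
addr_hi:2 @ bit 0 → (0x5a2f>>0)&0x3 = 0x3
state:11 @ bit 2 → (0x5a2f>>2)&0x7ff = 0x68b
chan:3 @ bit 13 → (0x5a2f>>13)&0x7 = 0x2  ←
chan signed 3b, MSB=0: value = 2

2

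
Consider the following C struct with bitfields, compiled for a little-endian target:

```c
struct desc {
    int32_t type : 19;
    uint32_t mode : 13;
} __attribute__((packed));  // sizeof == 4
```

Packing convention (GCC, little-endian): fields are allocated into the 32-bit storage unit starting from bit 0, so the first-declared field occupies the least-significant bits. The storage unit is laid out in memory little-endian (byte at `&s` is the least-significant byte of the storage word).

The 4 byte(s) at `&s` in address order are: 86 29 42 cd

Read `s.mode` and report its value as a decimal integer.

6568

[0]=0x86 [1]=0x29 [2]=0x42 [3]=0xcd (little-endian) → word 0xcd422986
type:19 @ bit 0 → (0xcd422986>>0)&0x7ffff = 0x22986
mode:13 @ bit 19 → (0xcd422986>>19)&0x1fff = 0x19a8  ←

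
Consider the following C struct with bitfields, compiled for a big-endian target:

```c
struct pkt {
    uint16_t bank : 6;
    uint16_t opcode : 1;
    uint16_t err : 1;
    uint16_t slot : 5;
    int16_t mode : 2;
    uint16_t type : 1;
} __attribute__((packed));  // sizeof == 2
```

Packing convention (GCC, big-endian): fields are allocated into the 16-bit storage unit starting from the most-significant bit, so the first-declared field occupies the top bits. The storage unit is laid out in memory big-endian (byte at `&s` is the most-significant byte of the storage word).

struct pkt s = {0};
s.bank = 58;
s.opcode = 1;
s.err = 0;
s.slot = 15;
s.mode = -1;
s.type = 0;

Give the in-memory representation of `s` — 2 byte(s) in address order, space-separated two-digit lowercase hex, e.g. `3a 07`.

ea 7e

[10+:6] bank=58 & 0x3f = 0x3a; word=0xe800
[9+:1] opcode=1 & 0x1 = 0x1; word=0xea00
[8+:1] err=0 & 0x1 = 0x0; word=0xea00
[3+:5] slot=15 & 0x1f = 0xf; word=0xea78
[1+:2] mode=-1 & 0x3 = 0x3; word=0xea7e
[0+:1] type=0 & 0x1 = 0x0; word=0xea7e
word = 0xea7e → big-endian bytes:
  [0]=0xea  [1]=0x7e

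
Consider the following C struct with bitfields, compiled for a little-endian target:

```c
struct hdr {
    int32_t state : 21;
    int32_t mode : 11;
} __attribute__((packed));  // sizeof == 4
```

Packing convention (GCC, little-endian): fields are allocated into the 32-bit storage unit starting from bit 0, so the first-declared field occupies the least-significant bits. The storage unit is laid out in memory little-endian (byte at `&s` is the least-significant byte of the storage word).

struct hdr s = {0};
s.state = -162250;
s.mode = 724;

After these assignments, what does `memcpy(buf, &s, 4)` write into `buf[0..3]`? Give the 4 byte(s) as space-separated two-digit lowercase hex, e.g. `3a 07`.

state (21b) val=-162250 bits=0x1d8636 at bit 0: 0x001d8636
mode (11b) val=724 bits=0x2d4 at bit 21: 0x5a9d8636
word = 0x5a9d8636 → little-endian bytes:
  [0]=0x36  [1]=0x86  [2]=0x9d  [3]=0x5a

36 86 9d 5a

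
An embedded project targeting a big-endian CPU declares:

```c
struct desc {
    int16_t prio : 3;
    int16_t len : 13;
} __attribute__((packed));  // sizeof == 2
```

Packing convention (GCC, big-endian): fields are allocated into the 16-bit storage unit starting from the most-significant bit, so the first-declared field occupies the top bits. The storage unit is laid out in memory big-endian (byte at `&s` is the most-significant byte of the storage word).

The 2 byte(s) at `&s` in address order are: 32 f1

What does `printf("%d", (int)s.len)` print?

[0]=0x32 [1]=0xf1 (big-endian) → word 0x32f1
prio [13+:3] = (word>>13) & 0x7 = 1
len [0+:13] = (word>>0) & 0x1fff = 4849  ←
len signed 13b, MSB=1: 4849 - 8192 = -3343

-3343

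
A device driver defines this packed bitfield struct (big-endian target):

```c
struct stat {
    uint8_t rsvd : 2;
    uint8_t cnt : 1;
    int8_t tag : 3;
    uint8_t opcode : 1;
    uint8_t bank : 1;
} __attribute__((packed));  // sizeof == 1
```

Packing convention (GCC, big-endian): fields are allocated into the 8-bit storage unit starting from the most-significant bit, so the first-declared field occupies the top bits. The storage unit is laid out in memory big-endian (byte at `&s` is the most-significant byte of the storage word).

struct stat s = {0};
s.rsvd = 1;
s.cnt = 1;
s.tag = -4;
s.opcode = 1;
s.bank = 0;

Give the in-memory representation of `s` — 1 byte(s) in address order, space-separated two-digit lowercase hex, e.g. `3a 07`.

[6+:2] rsvd=1 & 0x3 = 0x1; word=0x40
[5+:1] cnt=1 & 0x1 = 0x1; word=0x60
[2+:3] tag=-4 & 0x7 = 0x4; word=0x70
[1+:1] opcode=1 & 0x1 = 0x1; word=0x72
[0+:1] bank=0 & 0x1 = 0x0; word=0x72
word = 0x72 → big-endian bytes:
  [0]=0x72

72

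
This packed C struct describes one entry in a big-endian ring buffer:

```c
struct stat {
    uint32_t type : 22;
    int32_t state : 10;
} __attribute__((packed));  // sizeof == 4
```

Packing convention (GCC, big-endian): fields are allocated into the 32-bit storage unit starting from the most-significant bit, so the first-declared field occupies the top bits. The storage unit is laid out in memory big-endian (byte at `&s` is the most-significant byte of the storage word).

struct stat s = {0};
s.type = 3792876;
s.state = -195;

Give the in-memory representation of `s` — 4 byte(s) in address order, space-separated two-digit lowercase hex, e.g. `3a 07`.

e7 7f b3 3d

type (22b) val=3792876 bits=0x39dfec at bit 10: 0xe77fb000
state (10b) val=-195 bits=0x33d at bit 0: 0xe77fb33d
word = 0xe77fb33d → big-endian bytes:
  [0]=0xe7  [1]=0x7f  [2]=0xb3  [3]=0x3d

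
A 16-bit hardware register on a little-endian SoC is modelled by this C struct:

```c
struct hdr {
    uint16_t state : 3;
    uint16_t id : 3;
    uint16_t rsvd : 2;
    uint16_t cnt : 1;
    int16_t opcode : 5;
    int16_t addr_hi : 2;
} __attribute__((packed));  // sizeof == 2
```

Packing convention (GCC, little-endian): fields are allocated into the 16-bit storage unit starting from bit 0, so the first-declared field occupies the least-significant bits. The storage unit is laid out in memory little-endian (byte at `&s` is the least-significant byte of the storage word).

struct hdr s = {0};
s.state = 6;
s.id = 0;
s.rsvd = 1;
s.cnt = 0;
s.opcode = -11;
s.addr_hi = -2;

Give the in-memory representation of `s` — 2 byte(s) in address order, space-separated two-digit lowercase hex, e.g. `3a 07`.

46 aa

state (3b) val=6 bits=0x6 at bit 0: 0x0006
id (3b) val=0 bits=0x0 at bit 3: 0x0006
rsvd (2b) val=1 bits=0x1 at bit 6: 0x0046
cnt (1b) val=0 bits=0x0 at bit 8: 0x0046
opcode (5b) val=-11 bits=0x15 at bit 9: 0x2a46
addr_hi (2b) val=-2 bits=0x2 at bit 14: 0xaa46
word = 0xaa46 → little-endian bytes:
  [0]=0x46  [1]=0xaa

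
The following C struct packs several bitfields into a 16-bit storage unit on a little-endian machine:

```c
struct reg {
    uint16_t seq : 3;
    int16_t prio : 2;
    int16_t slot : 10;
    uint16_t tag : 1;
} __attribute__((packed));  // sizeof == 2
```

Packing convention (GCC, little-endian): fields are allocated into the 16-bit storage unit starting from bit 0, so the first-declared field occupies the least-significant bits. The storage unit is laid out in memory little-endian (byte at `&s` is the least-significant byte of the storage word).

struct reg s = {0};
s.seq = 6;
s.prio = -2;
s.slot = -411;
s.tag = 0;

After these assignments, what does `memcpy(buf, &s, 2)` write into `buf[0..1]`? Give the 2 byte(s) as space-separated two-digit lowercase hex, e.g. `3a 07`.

seq:3 = 6 → 0x6 << 0 → word 0x0006
prio:2 = -2 → 0x2 << 3 → word 0x0016
slot:10 = -411 → 0x265 << 5 → word 0x4cb6
tag:1 = 0 → 0x0 << 15 → word 0x4cb6
word = 0x4cb6 → little-endian bytes:
  [0]=0xb6  [1]=0x4c

b6 4c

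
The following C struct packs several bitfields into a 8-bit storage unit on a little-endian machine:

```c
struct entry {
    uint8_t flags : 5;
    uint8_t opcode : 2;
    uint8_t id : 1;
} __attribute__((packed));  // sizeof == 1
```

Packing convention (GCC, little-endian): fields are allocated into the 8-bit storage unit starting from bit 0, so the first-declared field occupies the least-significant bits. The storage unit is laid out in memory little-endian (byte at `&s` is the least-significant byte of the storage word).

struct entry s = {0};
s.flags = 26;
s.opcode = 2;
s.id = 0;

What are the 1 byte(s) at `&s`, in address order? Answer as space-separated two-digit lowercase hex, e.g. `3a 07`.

5a

flags (5b) val=26 bits=0x1a at bit 0: 0x1a
opcode (2b) val=2 bits=0x2 at bit 5: 0x5a
id (1b) val=0 bits=0x0 at bit 7: 0x5a
word = 0x5a → little-endian bytes:
  [0]=0x5a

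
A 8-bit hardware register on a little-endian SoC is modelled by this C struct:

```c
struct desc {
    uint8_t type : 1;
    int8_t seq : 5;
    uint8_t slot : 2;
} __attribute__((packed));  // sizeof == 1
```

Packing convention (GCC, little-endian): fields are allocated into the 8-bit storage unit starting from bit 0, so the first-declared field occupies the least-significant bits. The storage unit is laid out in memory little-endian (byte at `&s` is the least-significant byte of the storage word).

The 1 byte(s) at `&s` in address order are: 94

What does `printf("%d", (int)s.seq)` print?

10

[0]=0x94 (little-endian) → word 0x94
type:1 @ bit 0 → (0x94>>0)&0x1 = 0x0
seq:5 @ bit 1 → (0x94>>1)&0x1f = 0xa  ←
slot:2 @ bit 6 → (0x94>>6)&0x3 = 0x2
seq signed 5b, MSB=0: value = 10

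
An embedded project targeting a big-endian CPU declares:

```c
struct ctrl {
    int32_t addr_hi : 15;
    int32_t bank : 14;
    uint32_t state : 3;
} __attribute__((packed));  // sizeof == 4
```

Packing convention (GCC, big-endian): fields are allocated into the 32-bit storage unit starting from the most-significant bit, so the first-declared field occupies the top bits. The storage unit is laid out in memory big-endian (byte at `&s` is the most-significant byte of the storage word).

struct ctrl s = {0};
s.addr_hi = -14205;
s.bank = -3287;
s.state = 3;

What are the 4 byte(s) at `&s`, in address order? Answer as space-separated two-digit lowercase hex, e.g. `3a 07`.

91 07 99 4b

addr_hi:15 = -14205 → 0x4883 << 17 → word 0x91060000
bank:14 = -3287 → 0x3329 << 3 → word 0x91079948
state:3 = 3 → 0x3 << 0 → word 0x9107994b
word = 0x9107994b → big-endian bytes:
  [0]=0x91  [1]=0x07  [2]=0x99  [3]=0x4b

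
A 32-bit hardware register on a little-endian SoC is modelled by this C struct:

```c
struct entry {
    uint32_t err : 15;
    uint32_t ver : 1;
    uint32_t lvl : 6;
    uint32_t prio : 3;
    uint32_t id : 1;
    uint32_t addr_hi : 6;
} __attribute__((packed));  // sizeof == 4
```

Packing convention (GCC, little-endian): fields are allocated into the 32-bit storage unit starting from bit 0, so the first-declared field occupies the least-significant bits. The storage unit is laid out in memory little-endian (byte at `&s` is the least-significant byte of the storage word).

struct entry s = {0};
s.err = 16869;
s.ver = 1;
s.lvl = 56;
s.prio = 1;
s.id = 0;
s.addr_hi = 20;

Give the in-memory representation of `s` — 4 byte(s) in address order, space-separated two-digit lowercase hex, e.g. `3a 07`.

e5 c1 78 50

err (15b) val=16869 bits=0x41e5 at bit 0: 0x000041e5
ver (1b) val=1 bits=0x1 at bit 15: 0x0000c1e5
lvl (6b) val=56 bits=0x38 at bit 16: 0x0038c1e5
prio (3b) val=1 bits=0x1 at bit 22: 0x0078c1e5
id (1b) val=0 bits=0x0 at bit 25: 0x0078c1e5
addr_hi (6b) val=20 bits=0x14 at bit 26: 0x5078c1e5
word = 0x5078c1e5 → little-endian bytes:
  [0]=0xe5  [1]=0xc1  [2]=0x78  [3]=0x50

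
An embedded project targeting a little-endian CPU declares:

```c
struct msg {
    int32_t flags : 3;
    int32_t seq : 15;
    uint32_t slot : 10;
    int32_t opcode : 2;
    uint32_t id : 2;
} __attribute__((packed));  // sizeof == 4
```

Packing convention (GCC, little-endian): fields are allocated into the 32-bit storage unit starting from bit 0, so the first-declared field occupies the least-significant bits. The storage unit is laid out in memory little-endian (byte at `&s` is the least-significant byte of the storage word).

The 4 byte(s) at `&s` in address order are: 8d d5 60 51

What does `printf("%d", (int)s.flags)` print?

[0]=0x8d [1]=0xd5 [2]=0x60 [3]=0x51 (little-endian) → word 0x5160d58d
flags [0+:3] = (word>>0) & 0x7 = 5  ←
seq [3+:15] = (word>>3) & 0x7fff = 6833
slot [18+:10] = (word>>18) & 0x3ff = 88
opcode [28+:2] = (word>>28) & 0x3 = 1
id [30+:2] = (word>>30) & 0x3 = 1
flags signed 3b, MSB=1: 5 - 8 = -3

-3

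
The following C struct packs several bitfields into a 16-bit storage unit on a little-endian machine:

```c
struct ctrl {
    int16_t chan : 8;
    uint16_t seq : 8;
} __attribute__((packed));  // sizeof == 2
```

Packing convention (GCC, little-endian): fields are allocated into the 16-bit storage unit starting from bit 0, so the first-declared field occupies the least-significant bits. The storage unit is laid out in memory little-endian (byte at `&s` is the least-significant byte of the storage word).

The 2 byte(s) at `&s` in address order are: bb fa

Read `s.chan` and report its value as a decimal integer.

-69

[0]=0xbb [1]=0xfa (little-endian) → word 0xfabb
chan [0+:8] = (word>>0) & 0xff = 187  ←
seq [8+:8] = (word>>8) & 0xff = 250
chan signed 8b, MSB=1: 187 - 256 = -69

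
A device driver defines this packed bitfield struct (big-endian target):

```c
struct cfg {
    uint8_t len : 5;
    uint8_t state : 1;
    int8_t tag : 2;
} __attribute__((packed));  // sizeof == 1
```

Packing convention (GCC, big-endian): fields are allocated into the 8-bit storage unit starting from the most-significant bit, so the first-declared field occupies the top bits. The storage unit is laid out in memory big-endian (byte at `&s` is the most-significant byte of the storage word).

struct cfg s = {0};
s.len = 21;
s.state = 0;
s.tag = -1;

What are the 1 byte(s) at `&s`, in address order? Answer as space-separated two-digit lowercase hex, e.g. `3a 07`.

[3+:5] len=21 & 0x1f = 0x15; word=0xa8
[2+:1] state=0 & 0x1 = 0x0; word=0xa8
[0+:2] tag=-1 & 0x3 = 0x3; word=0xab
word = 0xab → big-endian bytes:
  [0]=0xab

ab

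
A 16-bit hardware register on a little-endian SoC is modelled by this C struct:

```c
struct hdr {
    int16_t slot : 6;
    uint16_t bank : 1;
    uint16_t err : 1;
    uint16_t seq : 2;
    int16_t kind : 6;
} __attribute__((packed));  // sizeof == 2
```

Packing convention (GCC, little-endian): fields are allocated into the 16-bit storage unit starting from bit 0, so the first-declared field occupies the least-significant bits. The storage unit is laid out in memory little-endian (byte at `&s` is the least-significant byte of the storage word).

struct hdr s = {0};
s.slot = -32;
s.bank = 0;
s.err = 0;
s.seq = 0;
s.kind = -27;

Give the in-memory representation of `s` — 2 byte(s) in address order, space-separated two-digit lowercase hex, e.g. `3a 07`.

[0+:6] slot=-32 & 0x3f = 0x20; word=0x0020
[6+:1] bank=0 & 0x1 = 0x0; word=0x0020
[7+:1] err=0 & 0x1 = 0x0; word=0x0020
[8+:2] seq=0 & 0x3 = 0x0; word=0x0020
[10+:6] kind=-27 & 0x3f = 0x25; word=0x9420
word = 0x9420 → little-endian bytes:
  [0]=0x20  [1]=0x94

20 94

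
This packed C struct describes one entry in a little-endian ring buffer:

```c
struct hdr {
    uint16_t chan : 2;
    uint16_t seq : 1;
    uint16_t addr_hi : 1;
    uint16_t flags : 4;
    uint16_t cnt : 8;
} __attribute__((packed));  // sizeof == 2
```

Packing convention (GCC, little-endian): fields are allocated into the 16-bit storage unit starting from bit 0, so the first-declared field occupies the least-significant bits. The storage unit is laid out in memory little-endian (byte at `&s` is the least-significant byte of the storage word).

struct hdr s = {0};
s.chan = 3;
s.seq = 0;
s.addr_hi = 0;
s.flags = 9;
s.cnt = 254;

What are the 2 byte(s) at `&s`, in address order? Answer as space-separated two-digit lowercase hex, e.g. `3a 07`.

93 fe

chan:2 = 3 → 0x3 << 0 → word 0x0003
seq:1 = 0 → 0x0 << 2 → word 0x0003
addr_hi:1 = 0 → 0x0 << 3 → word 0x0003
flags:4 = 9 → 0x9 << 4 → word 0x0093
cnt:8 = 254 → 0xfe << 8 → word 0xfe93
word = 0xfe93 → little-endian bytes:
  [0]=0x93  [1]=0xfe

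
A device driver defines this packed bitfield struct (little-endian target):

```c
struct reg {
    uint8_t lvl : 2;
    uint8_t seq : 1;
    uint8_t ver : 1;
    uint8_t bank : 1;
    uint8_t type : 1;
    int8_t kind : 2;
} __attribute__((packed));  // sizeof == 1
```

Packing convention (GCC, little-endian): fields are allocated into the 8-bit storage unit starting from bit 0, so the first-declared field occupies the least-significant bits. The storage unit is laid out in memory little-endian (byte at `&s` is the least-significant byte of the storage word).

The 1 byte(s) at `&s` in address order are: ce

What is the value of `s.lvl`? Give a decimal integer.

2

[0]=0xce (little-endian) → word 0xce
lvl [0+:2] = (word>>0) & 0x3 = 2  ←
seq [2+:1] = (word>>2) & 0x1 = 1
ver [3+:1] = (word>>3) & 0x1 = 1
bank [4+:1] = (word>>4) & 0x1 = 0
type [5+:1] = (word>>5) & 0x1 = 0
kind [6+:2] = (word>>6) & 0x3 = 3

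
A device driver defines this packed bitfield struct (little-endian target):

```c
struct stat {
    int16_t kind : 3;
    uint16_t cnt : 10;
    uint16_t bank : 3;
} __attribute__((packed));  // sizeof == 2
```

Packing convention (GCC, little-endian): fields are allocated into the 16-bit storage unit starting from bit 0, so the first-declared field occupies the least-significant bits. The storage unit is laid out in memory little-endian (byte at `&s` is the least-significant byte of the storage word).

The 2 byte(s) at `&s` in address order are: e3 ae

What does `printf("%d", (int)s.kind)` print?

[0]=0xe3 [1]=0xae (little-endian) → word 0xaee3
kind [0+:3] = (word>>0) & 0x7 = 3  ←
cnt [3+:10] = (word>>3) & 0x3ff = 476
bank [13+:3] = (word>>13) & 0x7 = 5
kind signed 3b, MSB=0: value = 3

3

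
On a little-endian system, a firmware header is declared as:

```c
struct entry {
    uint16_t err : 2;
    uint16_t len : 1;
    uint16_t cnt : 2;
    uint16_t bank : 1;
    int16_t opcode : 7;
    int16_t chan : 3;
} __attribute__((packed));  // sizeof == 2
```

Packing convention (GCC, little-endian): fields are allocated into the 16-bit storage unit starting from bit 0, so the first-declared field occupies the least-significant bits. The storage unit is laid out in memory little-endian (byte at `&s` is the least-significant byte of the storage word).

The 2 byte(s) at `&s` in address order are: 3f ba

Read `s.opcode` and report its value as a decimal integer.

[0]=0x3f [1]=0xba (little-endian) → word 0xba3f
err [0+:2] = (word>>0) & 0x3 = 3
len [2+:1] = (word>>2) & 0x1 = 1
cnt [3+:2] = (word>>3) & 0x3 = 3
bank [5+:1] = (word>>5) & 0x1 = 1
opcode [6+:7] = (word>>6) & 0x7f = 104  ←
chan [13+:3] = (word>>13) & 0x7 = 5
opcode signed 7b, MSB=1: 104 - 128 = -24

-24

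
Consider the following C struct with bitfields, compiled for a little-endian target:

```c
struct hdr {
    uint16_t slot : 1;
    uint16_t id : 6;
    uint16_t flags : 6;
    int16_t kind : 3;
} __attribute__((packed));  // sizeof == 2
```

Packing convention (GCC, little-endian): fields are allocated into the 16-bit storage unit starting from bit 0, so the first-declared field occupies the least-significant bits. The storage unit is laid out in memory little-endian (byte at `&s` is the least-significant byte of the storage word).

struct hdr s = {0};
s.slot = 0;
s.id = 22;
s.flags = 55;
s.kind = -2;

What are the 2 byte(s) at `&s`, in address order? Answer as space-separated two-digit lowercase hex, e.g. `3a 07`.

ac db

[0+:1] slot=0 & 0x1 = 0x0; word=0x0000
[1+:6] id=22 & 0x3f = 0x16; word=0x002c
[7+:6] flags=55 & 0x3f = 0x37; word=0x1bac
[13+:3] kind=-2 & 0x7 = 0x6; word=0xdbac
word = 0xdbac → little-endian bytes:
  [0]=0xac  [1]=0xdb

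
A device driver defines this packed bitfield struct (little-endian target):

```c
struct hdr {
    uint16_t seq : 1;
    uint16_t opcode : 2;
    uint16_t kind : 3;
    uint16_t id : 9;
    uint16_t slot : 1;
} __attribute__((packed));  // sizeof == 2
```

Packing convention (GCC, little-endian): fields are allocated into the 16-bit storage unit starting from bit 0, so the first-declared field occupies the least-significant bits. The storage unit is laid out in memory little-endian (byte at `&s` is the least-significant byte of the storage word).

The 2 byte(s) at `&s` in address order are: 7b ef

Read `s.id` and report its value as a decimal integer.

445

[0]=0x7b [1]=0xef (little-endian) → word 0xef7b
seq [0+:1] = (word>>0) & 0x1 = 1
opcode [1+:2] = (word>>1) & 0x3 = 1
kind [3+:3] = (word>>3) & 0x7 = 7
id [6+:9] = (word>>6) & 0x1ff = 445  ←
slot [15+:1] = (word>>15) & 0x1 = 1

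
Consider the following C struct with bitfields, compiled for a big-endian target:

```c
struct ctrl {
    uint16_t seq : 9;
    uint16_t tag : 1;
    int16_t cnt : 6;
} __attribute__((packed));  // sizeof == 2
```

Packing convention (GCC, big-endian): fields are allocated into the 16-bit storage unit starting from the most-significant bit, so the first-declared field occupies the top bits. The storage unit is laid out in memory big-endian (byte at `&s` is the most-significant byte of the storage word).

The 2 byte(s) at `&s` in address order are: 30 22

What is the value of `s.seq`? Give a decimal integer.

96

[0]=0x30 [1]=0x22 (big-endian) → word 0x3022
seq [7+:9] = (word>>7) & 0x1ff = 96  ←
tag [6+:1] = (word>>6) & 0x1 = 0
cnt [0+:6] = (word>>0) & 0x3f = 34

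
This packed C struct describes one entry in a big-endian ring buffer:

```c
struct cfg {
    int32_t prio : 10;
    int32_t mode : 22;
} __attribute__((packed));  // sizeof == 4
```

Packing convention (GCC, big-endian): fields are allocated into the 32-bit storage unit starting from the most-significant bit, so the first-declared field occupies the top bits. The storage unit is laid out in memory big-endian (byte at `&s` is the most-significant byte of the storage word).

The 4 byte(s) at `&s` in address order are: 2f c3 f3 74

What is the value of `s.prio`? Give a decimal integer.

191

[0]=0x2f [1]=0xc3 [2]=0xf3 [3]=0x74 (big-endian) → word 0x2fc3f374
prio:10 @ bit 22 → (0x2fc3f374>>22)&0x3ff = 0xbf  ←
mode:22 @ bit 0 → (0x2fc3f374>>0)&0x3fffff = 0x3f374
prio signed 10b, MSB=0: value = 191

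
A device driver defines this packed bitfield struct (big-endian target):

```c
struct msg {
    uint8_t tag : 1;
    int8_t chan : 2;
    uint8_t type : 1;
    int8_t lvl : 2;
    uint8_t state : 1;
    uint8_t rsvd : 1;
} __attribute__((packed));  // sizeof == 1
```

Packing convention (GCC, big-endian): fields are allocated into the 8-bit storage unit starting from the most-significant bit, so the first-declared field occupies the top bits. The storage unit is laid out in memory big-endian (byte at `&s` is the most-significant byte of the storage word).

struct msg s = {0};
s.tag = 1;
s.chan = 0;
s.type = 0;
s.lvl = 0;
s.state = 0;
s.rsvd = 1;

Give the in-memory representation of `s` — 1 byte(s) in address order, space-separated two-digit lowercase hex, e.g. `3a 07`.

81

tag (1b) val=1 bits=0x1 at bit 7: 0x80
chan (2b) val=0 bits=0x0 at bit 5: 0x80
type (1b) val=0 bits=0x0 at bit 4: 0x80
lvl (2b) val=0 bits=0x0 at bit 2: 0x80
state (1b) val=0 bits=0x0 at bit 1: 0x80
rsvd (1b) val=1 bits=0x1 at bit 0: 0x81
word = 0x81 → big-endian bytes:
  [0]=0x81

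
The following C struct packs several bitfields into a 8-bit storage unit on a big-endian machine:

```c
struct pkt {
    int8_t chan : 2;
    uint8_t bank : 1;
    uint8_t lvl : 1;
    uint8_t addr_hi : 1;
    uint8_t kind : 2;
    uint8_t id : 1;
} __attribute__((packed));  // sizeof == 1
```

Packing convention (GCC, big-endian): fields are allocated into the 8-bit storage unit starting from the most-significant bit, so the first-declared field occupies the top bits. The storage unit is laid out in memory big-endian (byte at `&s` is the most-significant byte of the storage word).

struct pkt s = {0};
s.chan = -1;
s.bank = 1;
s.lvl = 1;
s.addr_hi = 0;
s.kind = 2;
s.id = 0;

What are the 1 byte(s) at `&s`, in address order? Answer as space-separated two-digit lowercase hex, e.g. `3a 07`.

chan:2 = -1 → 0x3 << 6 → word 0xc0
bank:1 = 1 → 0x1 << 5 → word 0xe0
lvl:1 = 1 → 0x1 << 4 → word 0xf0
addr_hi:1 = 0 → 0x0 << 3 → word 0xf0
kind:2 = 2 → 0x2 << 1 → word 0xf4
id:1 = 0 → 0x0 << 0 → word 0xf4
word = 0xf4 → big-endian bytes:
  [0]=0xf4

f4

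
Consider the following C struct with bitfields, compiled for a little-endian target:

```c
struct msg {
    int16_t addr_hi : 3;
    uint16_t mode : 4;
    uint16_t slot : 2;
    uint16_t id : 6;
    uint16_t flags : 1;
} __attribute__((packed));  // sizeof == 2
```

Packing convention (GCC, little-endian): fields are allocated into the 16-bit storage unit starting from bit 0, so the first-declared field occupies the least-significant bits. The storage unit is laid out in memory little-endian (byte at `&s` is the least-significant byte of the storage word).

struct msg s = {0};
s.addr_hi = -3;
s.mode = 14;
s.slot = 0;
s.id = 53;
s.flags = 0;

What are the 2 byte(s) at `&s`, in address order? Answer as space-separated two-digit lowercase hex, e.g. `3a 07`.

addr_hi:3 = -3 → 0x5 << 0 → word 0x0005
mode:4 = 14 → 0xe << 3 → word 0x0075
slot:2 = 0 → 0x0 << 7 → word 0x0075
id:6 = 53 → 0x35 << 9 → word 0x6a75
flags:1 = 0 → 0x0 << 15 → word 0x6a75
word = 0x6a75 → little-endian bytes:
  [0]=0x75  [1]=0x6a

75 6a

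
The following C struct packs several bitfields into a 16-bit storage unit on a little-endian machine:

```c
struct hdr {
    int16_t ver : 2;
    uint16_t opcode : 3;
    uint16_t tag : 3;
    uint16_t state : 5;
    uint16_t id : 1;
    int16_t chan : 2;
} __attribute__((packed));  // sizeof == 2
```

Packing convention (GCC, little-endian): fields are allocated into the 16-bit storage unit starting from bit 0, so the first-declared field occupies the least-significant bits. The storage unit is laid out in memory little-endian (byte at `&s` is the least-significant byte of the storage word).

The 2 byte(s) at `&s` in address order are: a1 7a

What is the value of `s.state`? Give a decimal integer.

26

[0]=0xa1 [1]=0x7a (little-endian) → word 0x7aa1
ver [0+:2] = (word>>0) & 0x3 = 1
opcode [2+:3] = (word>>2) & 0x7 = 0
tag [5+:3] = (word>>5) & 0x7 = 5
state [8+:5] = (word>>8) & 0x1f = 26  ←
id [13+:1] = (word>>13) & 0x1 = 1
chan [14+:2] = (word>>14) & 0x3 = 1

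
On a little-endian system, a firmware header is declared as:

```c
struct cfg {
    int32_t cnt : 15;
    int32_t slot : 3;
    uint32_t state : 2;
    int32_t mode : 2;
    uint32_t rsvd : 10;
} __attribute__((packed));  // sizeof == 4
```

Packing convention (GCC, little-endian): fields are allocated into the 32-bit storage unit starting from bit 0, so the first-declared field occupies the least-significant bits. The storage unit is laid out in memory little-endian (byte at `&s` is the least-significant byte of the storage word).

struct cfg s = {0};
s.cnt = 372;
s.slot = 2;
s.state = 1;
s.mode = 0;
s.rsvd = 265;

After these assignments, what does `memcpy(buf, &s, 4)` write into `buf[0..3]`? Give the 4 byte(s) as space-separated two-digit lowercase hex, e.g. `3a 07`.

74 01 45 42

cnt (15b) val=372 bits=0x174 at bit 0: 0x00000174
slot (3b) val=2 bits=0x2 at bit 15: 0x00010174
state (2b) val=1 bits=0x1 at bit 18: 0x00050174
mode (2b) val=0 bits=0x0 at bit 20: 0x00050174
rsvd (10b) val=265 bits=0x109 at bit 22: 0x42450174
word = 0x42450174 → little-endian bytes:
  [0]=0x74  [1]=0x01  [2]=0x45  [3]=0x42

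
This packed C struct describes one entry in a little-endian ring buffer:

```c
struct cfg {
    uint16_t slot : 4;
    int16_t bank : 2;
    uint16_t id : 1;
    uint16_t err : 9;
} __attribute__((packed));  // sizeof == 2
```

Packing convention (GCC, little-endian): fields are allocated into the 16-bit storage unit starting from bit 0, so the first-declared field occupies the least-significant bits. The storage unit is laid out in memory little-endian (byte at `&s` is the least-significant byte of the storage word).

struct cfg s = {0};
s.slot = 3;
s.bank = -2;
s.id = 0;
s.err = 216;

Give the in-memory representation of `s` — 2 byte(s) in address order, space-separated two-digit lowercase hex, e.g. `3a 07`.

slot:4 = 3 → 0x3 << 0 → word 0x0003
bank:2 = -2 → 0x2 << 4 → word 0x0023
id:1 = 0 → 0x0 << 6 → word 0x0023
err:9 = 216 → 0xd8 << 7 → word 0x6c23
word = 0x6c23 → little-endian bytes:
  [0]=0x23  [1]=0x6c

23 6c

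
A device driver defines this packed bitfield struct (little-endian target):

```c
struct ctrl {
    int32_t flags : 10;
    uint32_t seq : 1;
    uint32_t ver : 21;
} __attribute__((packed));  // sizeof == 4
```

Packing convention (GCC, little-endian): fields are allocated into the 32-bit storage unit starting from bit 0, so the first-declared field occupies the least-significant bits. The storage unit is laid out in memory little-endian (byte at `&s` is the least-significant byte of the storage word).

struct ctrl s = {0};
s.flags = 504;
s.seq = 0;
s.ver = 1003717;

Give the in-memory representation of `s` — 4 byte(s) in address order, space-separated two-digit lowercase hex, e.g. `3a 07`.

[0+:10] flags=504 & 0x3ff = 0x1f8; word=0x000001f8
[10+:1] seq=0 & 0x1 = 0x0; word=0x000001f8
[11+:21] ver=1003717 & 0x1fffff = 0xf50c5; word=0x7a8629f8
word = 0x7a8629f8 → little-endian bytes:
  [0]=0xf8  [1]=0x29  [2]=0x86  [3]=0x7a

f8 29 86 7a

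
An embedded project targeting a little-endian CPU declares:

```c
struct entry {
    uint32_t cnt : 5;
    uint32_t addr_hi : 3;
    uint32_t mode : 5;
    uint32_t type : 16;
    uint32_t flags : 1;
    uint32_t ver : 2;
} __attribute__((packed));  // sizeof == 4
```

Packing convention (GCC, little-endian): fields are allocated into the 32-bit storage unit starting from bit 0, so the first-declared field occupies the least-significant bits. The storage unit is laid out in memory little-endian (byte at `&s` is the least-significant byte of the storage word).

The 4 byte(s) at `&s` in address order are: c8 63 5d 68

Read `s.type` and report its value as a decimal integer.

17131

[0]=0xc8 [1]=0x63 [2]=0x5d [3]=0x68 (little-endian) → word 0x685d63c8
cnt:5 @ bit 0 → (0x685d63c8>>0)&0x1f = 0x8
addr_hi:3 @ bit 5 → (0x685d63c8>>5)&0x7 = 0x6
mode:5 @ bit 8 → (0x685d63c8>>8)&0x1f = 0x3
type:16 @ bit 13 → (0x685d63c8>>13)&0xffff = 0x42eb  ←
flags:1 @ bit 29 → (0x685d63c8>>29)&0x1 = 0x1
ver:2 @ bit 30 → (0x685d63c8>>30)&0x3 = 0x1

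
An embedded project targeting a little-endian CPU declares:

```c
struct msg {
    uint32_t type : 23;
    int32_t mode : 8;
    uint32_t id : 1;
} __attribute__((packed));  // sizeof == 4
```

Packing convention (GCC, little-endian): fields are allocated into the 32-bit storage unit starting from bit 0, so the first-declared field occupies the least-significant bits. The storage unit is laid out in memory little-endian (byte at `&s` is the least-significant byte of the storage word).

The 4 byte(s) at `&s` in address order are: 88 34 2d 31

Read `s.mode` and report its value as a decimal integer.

98

[0]=0x88 [1]=0x34 [2]=0x2d [3]=0x31 (little-endian) → word 0x312d3488
type [0+:23] = (word>>0) & 0x7fffff = 2962568
mode [23+:8] = (word>>23) & 0xff = 98  ←
id [31+:1] = (word>>31) & 0x1 = 0
mode signed 8b, MSB=0: value = 98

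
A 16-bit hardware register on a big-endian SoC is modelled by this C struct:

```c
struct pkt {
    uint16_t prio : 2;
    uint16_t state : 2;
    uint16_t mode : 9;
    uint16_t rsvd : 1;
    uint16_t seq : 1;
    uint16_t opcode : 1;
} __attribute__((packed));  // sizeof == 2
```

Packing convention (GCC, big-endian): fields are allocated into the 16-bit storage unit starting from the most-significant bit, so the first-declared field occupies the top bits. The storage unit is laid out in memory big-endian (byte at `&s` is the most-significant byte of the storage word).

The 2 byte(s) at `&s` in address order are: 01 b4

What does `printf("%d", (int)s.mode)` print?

[0]=0x01 [1]=0xb4 (big-endian) → word 0x01b4
prio [14+:2] = (word>>14) & 0x3 = 0
state [12+:2] = (word>>12) & 0x3 = 0
mode [3+:9] = (word>>3) & 0x1ff = 54  ←
rsvd [2+:1] = (word>>2) & 0x1 = 1
seq [1+:1] = (word>>1) & 0x1 = 0
opcode [0+:1] = (word>>0) & 0x1 = 0

54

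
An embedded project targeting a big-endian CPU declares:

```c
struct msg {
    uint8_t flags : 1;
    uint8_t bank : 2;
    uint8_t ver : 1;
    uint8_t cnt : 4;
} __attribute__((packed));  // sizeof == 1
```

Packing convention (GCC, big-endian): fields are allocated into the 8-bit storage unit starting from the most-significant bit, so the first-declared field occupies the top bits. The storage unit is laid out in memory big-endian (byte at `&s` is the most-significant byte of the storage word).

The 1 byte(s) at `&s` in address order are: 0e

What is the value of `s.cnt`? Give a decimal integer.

14

[0]=0x0e (big-endian) → word 0x0e
flags [7+:1] = (word>>7) & 0x1 = 0
bank [5+:2] = (word>>5) & 0x3 = 0
ver [4+:1] = (word>>4) & 0x1 = 0
cnt [0+:4] = (word>>0) & 0xf = 14  ←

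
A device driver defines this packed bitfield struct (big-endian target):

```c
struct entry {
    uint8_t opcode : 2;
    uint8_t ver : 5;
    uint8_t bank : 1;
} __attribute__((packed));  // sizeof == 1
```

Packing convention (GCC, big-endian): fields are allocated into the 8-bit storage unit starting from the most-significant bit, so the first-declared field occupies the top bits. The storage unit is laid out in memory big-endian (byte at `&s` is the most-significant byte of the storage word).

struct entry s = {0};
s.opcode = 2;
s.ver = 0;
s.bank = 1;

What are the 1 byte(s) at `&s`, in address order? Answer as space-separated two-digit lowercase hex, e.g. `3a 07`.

81

opcode:2 = 2 → 0x2 << 6 → word 0x80
ver:5 = 0 → 0x0 << 1 → word 0x80
bank:1 = 1 → 0x1 << 0 → word 0x81
word = 0x81 → big-endian bytes:
  [0]=0x81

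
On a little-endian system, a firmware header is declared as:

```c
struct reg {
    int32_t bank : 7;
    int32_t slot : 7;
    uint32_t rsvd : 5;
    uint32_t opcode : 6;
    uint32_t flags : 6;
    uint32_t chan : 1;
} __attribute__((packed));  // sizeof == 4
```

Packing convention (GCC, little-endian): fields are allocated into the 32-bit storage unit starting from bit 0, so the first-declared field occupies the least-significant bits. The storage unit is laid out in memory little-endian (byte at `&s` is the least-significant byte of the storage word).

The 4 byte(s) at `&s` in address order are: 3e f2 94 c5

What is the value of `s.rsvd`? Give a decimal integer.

19

[0]=0x3e [1]=0xf2 [2]=0x94 [3]=0xc5 (little-endian) → word 0xc594f23e
bank:7 @ bit 0 → (0xc594f23e>>0)&0x7f = 0x3e
slot:7 @ bit 7 → (0xc594f23e>>7)&0x7f = 0x64
rsvd:5 @ bit 14 → (0xc594f23e>>14)&0x1f = 0x13  ←
opcode:6 @ bit 19 → (0xc594f23e>>19)&0x3f = 0x32
flags:6 @ bit 25 → (0xc594f23e>>25)&0x3f = 0x22
chan:1 @ bit 31 → (0xc594f23e>>31)&0x1 = 0x1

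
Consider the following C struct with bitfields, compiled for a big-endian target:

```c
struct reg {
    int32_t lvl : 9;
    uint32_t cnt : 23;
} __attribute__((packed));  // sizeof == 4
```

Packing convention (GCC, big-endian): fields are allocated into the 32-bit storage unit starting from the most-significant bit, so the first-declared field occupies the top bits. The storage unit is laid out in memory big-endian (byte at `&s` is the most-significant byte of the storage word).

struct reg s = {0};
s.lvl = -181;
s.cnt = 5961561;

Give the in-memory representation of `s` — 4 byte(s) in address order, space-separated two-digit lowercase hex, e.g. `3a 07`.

a5 da f7 59

[23+:9] lvl=-181 & 0x1ff = 0x14b; word=0xa5800000
[0+:23] cnt=5961561 & 0x7fffff = 0x5af759; word=0xa5daf759
word = 0xa5daf759 → big-endian bytes:
  [0]=0xa5  [1]=0xda  [2]=0xf7  [3]=0x59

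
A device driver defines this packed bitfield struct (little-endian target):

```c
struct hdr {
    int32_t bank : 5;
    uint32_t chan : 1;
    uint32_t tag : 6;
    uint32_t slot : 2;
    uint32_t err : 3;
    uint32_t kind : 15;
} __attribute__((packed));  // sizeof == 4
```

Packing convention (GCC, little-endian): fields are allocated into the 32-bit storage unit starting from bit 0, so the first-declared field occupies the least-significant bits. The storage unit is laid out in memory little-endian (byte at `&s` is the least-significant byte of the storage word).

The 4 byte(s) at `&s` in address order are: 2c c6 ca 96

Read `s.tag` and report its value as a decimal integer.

[0]=0x2c [1]=0xc6 [2]=0xca [3]=0x96 (little-endian) → word 0x96cac62c
bank:5 @ bit 0 → (0x96cac62c>>0)&0x1f = 0xc
chan:1 @ bit 5 → (0x96cac62c>>5)&0x1 = 0x1
tag:6 @ bit 6 → (0x96cac62c>>6)&0x3f = 0x18  ←
slot:2 @ bit 12 → (0x96cac62c>>12)&0x3 = 0x0
err:3 @ bit 14 → (0x96cac62c>>14)&0x7 = 0x3
kind:15 @ bit 17 → (0x96cac62c>>17)&0x7fff = 0x4b65

24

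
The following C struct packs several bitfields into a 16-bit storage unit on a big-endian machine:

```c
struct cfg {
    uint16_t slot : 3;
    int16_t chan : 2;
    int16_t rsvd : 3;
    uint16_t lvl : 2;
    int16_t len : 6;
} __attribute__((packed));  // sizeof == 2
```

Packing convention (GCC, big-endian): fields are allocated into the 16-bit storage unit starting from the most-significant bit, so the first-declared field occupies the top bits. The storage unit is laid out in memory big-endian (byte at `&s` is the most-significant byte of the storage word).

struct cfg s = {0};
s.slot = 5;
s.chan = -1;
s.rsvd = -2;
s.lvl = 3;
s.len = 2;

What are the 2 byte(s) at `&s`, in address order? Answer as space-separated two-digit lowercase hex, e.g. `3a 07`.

[13+:3] slot=5 & 0x7 = 0x5; word=0xa000
[11+:2] chan=-1 & 0x3 = 0x3; word=0xb800
[8+:3] rsvd=-2 & 0x7 = 0x6; word=0xbe00
[6+:2] lvl=3 & 0x3 = 0x3; word=0xbec0
[0+:6] len=2 & 0x3f = 0x2; word=0xbec2
word = 0xbec2 → big-endian bytes:
  [0]=0xbe  [1]=0xc2

be c2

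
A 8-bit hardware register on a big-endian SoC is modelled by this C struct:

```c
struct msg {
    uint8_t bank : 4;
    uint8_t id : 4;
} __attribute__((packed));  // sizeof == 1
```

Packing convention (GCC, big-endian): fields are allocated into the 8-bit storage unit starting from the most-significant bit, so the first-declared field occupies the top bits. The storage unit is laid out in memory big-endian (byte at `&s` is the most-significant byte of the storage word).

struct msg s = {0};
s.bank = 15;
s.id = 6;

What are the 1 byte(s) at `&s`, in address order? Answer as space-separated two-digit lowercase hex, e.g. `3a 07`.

f6

bank (4b) val=15 bits=0xf at bit 4: 0xf0
id (4b) val=6 bits=0x6 at bit 0: 0xf6
word = 0xf6 → big-endian bytes:
  [0]=0xf6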